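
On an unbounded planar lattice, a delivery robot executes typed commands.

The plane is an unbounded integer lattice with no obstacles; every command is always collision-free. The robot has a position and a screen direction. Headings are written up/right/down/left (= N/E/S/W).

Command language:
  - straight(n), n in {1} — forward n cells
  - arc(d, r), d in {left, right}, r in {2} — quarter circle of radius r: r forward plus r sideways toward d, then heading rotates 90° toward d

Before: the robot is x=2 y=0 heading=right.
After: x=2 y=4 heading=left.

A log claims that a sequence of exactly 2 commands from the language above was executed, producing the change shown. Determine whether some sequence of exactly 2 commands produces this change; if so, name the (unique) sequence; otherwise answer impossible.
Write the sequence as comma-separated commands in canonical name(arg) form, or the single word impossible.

key: position moved to (2,4) AND the heading swung to W — translation plus rotation needed
from: x=2 y=0 heading=right
1. arc(left, 2) → x=4 y=2 heading=up
2. arc(left, 2) → x=2 y=4 heading=left
all 9 alternatives checked — unique.

arc(left, 2), arc(left, 2)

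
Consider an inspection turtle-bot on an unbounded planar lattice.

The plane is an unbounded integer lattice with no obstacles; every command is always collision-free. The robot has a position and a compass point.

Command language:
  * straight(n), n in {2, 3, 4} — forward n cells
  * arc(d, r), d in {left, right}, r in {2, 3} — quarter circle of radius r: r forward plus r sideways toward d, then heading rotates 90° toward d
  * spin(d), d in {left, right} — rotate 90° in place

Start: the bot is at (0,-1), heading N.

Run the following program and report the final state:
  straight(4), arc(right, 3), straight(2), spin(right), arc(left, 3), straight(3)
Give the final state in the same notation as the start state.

at (11,3), heading E

begin: at (0,-1), heading N
1. straight(4) → at (0,3), heading N
2. arc(right, 3) → at (3,6), heading E
3. straight(2) → at (5,6), heading E
4. spin(right) → at (5,6), heading S
5. arc(left, 3) → at (8,3), heading E
6. straight(3) → at (11,3), heading E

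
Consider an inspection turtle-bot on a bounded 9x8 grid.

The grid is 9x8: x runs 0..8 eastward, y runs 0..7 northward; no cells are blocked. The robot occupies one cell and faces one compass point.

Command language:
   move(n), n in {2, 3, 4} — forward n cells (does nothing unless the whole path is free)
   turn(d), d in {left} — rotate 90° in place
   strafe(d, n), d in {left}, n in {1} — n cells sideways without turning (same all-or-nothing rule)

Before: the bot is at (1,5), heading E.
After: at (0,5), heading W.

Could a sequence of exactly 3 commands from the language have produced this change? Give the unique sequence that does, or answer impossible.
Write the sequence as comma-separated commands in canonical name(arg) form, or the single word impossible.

key: position moved to (0,5) AND the heading swung to W — translation plus rotation needed
initial: at (1,5), heading E
[1] after turn(left): at (1,5), heading N
[2] after strafe(left, 1): at (0,5), heading N
[3] after turn(left): at (0,5), heading W
no rival 3-sequence matches.

turn(left), strafe(left, 1), turn(left)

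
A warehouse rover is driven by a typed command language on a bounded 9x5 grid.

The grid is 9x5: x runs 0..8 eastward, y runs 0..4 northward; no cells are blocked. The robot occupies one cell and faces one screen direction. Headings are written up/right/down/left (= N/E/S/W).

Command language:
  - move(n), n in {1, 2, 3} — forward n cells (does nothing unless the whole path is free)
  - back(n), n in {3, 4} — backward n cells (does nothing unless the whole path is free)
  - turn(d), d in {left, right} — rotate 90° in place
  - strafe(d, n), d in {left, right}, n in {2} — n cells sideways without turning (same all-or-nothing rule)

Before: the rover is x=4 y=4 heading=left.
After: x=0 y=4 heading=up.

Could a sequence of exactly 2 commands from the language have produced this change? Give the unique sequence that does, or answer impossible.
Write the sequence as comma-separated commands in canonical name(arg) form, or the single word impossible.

impossible

every 2-command combo misses the target.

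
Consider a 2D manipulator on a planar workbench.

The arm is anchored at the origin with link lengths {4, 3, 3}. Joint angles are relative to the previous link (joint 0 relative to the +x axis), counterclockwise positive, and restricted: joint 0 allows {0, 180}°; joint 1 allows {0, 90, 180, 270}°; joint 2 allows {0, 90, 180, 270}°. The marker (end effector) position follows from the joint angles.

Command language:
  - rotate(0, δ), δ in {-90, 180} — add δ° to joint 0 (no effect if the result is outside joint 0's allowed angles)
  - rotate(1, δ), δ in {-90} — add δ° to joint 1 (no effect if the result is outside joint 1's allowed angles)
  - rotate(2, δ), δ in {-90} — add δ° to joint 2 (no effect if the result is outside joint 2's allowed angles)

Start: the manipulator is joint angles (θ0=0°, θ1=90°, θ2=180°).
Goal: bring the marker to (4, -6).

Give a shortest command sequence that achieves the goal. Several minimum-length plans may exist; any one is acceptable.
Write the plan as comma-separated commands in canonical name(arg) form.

t0: joint angles (θ0=0°, θ1=90°, θ2=180°)
1. rotate(2, -90) → joint angles (θ0=0°, θ1=90°, θ2=90°)
2. rotate(2, -90) → joint angles (θ0=0°, θ1=90°, θ2=0°)
3. rotate(1, -90) → joint angles (θ0=0°, θ1=0°, θ2=0°)
4. rotate(1, -90) → joint angles (θ0=0°, θ1=270°, θ2=0°)
nothing shorter than 4 reaches the goal.

rotate(2, -90), rotate(2, -90), rotate(1, -90), rotate(1, -90)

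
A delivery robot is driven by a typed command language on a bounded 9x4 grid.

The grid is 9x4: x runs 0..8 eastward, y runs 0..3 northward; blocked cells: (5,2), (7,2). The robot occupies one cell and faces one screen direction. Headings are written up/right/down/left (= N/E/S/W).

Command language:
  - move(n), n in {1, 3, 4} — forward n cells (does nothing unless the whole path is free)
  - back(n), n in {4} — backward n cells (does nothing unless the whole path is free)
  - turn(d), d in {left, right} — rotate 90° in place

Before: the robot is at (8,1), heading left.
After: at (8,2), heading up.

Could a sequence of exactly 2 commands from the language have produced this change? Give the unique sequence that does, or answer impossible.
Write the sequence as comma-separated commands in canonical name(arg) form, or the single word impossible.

turn(right), move(1)

key: order matters: swapping turn(right) and move(1) lands elsewhere
from: at (8,1), heading left
step 1 (turn(right)): at (8,1), heading up
step 2 (move(1)): at (8,2), heading up
all 36 alternatives checked — unique.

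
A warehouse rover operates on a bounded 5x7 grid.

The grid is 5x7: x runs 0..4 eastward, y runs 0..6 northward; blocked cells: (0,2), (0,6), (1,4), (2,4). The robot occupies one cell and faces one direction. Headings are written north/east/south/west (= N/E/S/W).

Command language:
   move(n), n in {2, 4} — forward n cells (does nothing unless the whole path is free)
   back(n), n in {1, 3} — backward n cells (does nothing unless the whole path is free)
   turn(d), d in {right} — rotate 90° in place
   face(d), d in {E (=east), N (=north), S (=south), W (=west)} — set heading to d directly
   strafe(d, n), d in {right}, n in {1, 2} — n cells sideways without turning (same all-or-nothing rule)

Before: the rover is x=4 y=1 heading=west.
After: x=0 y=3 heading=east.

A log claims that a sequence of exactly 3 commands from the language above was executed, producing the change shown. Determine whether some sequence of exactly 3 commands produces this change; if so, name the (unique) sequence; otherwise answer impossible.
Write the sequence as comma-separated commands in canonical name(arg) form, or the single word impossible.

strafe(right, 2), move(4), face(E)

key: running face(E) before strafe(right, 2) would end elsewhere — order is forced
begin: x=4 y=1 heading=west
1. strafe(right, 2) → x=4 y=3 heading=west
2. move(4) → x=0 y=3 heading=west
3. face(E) → x=0 y=3 heading=east
uniquely the one of 1331 3-step routes that fits.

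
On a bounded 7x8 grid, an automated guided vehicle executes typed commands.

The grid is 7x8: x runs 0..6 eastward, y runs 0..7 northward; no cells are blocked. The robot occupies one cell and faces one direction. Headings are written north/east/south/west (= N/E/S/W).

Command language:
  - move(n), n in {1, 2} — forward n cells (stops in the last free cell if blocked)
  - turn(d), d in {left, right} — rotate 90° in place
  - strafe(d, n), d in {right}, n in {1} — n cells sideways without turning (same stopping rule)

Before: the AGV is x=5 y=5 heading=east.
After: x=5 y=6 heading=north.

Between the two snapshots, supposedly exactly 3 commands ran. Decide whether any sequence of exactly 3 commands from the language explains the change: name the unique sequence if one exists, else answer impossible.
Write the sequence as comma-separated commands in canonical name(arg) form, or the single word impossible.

strafe(right, 1), turn(left), move(2)

key: running move(2) before strafe(right, 1) would end elsewhere — order is forced
start: x=5 y=5 heading=east
1. strafe(right, 1) → x=5 y=4 heading=east
2. turn(left) → x=5 y=4 heading=north
3. move(2) → x=5 y=6 heading=north
all 125 alternatives checked — unique.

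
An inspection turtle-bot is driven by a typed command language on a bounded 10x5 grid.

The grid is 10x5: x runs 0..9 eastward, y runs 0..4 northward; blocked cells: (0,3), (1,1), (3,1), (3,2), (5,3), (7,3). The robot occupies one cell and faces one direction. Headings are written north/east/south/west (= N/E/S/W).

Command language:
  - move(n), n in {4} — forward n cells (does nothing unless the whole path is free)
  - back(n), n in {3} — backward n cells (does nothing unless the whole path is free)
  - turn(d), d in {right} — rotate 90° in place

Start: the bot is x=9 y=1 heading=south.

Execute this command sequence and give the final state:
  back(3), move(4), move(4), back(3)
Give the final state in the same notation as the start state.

begin: x=9 y=1 heading=south
step 1 (back(3)): x=9 y=4 heading=south
step 2 (move(4)): x=9 y=0 heading=south
step 3 (move(4)): x=9 y=0 heading=south
step 4 (back(3)): x=9 y=3 heading=south

x=9 y=3 heading=south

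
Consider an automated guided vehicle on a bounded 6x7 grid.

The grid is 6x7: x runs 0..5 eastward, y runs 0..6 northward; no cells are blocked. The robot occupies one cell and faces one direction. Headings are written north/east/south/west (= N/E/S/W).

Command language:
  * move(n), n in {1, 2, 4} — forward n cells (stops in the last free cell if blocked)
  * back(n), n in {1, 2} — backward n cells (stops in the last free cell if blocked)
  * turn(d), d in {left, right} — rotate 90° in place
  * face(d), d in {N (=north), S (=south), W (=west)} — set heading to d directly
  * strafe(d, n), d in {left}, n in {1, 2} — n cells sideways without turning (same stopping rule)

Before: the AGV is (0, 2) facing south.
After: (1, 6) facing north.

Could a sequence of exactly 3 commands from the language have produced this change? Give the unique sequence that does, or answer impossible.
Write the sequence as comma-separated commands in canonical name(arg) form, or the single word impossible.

key: running move(4) before strafe(left, 1) would end elsewhere — order is forced
t0: (0, 2) facing south
t=1 strafe(left, 1) ⇒ (1, 2) facing south
t=2 face(N) ⇒ (1, 2) facing north
t=3 move(4) ⇒ (1, 6) facing north
uniquely the one of 1728 3-step routes that fits.

strafe(left, 1), face(N), move(4)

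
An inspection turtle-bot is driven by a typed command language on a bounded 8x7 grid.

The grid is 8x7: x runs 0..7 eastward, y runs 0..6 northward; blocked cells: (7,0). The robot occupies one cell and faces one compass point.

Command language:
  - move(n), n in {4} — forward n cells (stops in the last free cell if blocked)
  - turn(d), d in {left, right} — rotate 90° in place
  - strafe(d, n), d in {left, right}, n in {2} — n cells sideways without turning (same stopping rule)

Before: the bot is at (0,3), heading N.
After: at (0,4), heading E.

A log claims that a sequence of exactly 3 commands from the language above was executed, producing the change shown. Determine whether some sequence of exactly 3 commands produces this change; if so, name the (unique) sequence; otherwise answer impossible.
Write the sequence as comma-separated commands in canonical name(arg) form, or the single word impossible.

key: running strafe(right, 2) before move(4) would end elsewhere — order is forced
t0: at (0,3), heading N
1. move(4) → at (0,6), heading N
2. turn(right) → at (0,6), heading E
3. strafe(right, 2) → at (0,4), heading E
uniquely the one of 125 3-step routes that fits.

move(4), turn(right), strafe(right, 2)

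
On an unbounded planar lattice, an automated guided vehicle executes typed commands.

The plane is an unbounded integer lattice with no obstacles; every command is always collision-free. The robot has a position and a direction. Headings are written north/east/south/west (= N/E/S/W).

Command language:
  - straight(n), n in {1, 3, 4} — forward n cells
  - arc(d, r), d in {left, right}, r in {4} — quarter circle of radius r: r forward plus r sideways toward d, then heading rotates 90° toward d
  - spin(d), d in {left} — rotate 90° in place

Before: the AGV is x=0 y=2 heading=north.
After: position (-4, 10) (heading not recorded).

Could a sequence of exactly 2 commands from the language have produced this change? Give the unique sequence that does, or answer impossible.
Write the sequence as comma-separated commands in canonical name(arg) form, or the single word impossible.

key: order matters: swapping straight(4) and arc(left, 4) lands elsewhere
begin: x=0 y=2 heading=north
1. straight(4) → x=0 y=6 heading=north
2. arc(left, 4) → x=-4 y=10 heading=west
no other 2-command option fits: unique.

straight(4), arc(left, 4)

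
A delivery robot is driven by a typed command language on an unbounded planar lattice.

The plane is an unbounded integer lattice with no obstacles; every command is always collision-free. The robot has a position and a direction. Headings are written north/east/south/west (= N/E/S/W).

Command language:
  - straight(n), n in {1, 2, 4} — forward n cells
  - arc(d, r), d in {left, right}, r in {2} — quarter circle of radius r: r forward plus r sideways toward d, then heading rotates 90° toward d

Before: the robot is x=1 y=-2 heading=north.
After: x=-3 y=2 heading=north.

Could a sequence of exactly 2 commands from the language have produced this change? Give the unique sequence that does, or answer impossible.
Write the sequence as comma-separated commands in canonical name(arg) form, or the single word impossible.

arc(left, 2), arc(right, 2)

key: heading stays N — rotations cancel among the 2 commands
start: x=1 y=-2 heading=north
step 1 (arc(left, 2)): x=-1 y=0 heading=west
step 2 (arc(right, 2)): x=-3 y=2 heading=north
no other 2-command option fits: unique.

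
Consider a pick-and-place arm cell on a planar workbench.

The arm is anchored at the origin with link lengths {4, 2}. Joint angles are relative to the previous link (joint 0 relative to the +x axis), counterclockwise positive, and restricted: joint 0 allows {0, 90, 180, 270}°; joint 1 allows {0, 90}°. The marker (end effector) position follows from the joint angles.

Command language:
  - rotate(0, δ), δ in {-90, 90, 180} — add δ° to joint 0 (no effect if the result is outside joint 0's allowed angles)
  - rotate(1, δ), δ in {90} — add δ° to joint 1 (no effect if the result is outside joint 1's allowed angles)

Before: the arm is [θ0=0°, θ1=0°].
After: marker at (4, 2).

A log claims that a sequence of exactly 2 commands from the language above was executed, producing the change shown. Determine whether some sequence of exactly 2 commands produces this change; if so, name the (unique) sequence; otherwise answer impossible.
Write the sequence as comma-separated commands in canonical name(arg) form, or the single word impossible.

rotate(1, 90), rotate(1, 90)

begin: [θ0=0°, θ1=0°]
1. rotate(1, 90) → [θ0=0°, θ1=90°]
2. rotate(1, 90) → [θ0=0°, θ1=90°]
all 16 alternatives checked — unique.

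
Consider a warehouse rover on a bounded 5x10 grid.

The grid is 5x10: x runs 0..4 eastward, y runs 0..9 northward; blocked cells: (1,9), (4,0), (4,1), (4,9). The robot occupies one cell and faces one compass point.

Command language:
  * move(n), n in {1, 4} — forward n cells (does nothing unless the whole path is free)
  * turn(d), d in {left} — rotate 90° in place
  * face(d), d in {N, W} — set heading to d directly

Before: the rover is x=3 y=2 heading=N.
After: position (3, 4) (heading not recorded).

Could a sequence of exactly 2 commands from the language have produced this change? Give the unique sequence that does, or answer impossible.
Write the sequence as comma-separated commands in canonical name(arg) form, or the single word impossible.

move(1), move(1)

initial: x=3 y=2 heading=N
t=1 move(1) ⇒ x=3 y=3 heading=N
t=2 move(1) ⇒ x=3 y=4 heading=N
no rival 2-sequence matches.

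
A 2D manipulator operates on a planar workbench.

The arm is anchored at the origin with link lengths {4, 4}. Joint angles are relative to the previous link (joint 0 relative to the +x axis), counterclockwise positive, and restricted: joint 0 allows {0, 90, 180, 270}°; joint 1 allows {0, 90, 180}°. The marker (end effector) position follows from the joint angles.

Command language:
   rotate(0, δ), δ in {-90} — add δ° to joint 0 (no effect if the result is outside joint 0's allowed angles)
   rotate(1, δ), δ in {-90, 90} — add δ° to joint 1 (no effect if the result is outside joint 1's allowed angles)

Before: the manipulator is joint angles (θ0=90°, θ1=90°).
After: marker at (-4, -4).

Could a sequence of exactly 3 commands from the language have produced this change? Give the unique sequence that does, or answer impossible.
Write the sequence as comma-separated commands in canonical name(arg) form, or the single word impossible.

t0: joint angles (θ0=90°, θ1=90°)
1. rotate(0, -90) → joint angles (θ0=0°, θ1=90°)
2. rotate(0, -90) → joint angles (θ0=270°, θ1=90°)
3. rotate(0, -90) → joint angles (θ0=180°, θ1=90°)
no other 3-command option fits: unique.

rotate(0, -90), rotate(0, -90), rotate(0, -90)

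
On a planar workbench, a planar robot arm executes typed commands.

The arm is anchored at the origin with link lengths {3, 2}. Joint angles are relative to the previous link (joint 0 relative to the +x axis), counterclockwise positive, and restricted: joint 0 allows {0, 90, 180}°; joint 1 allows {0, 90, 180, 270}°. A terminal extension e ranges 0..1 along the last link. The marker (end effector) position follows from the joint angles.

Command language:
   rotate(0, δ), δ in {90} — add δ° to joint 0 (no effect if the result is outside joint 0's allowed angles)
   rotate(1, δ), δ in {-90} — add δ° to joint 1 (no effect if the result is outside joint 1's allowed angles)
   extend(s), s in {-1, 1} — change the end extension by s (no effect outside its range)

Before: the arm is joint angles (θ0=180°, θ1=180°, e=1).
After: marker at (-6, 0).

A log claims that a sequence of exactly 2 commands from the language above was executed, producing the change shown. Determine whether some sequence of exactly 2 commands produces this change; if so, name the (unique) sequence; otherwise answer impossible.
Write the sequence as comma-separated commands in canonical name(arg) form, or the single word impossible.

rotate(1, -90), rotate(1, -90)

from: joint angles (θ0=180°, θ1=180°, e=1)
step 1 (rotate(1, -90)): joint angles (θ0=180°, θ1=90°, e=1)
step 2 (rotate(1, -90)): joint angles (θ0=180°, θ1=0°, e=1)
uniquely the one of 16 2-step routes that fits.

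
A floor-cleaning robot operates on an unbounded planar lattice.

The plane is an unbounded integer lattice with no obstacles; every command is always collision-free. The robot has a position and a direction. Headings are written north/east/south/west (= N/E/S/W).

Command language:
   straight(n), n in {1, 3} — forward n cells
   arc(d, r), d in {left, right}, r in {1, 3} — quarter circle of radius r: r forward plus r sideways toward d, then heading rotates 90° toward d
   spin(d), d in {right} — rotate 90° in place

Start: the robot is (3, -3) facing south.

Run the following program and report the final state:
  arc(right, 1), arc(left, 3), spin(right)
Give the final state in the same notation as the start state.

start: (3, -3) facing south
[1] after arc(right, 1): (2, -4) facing west
[2] after arc(left, 3): (-1, -7) facing south
[3] after spin(right): (-1, -7) facing west

(-1, -7) facing west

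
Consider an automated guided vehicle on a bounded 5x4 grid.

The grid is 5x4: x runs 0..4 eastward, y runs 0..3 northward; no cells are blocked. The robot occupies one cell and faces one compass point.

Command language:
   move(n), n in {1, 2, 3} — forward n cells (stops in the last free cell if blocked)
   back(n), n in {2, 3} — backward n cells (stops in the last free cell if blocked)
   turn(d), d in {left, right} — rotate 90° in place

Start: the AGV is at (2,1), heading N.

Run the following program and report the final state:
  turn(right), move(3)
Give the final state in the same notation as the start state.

start: at (2,1), heading N
[1] after turn(right): at (2,1), heading E
[2] after move(3): at (4,1), heading E

at (4,1), heading E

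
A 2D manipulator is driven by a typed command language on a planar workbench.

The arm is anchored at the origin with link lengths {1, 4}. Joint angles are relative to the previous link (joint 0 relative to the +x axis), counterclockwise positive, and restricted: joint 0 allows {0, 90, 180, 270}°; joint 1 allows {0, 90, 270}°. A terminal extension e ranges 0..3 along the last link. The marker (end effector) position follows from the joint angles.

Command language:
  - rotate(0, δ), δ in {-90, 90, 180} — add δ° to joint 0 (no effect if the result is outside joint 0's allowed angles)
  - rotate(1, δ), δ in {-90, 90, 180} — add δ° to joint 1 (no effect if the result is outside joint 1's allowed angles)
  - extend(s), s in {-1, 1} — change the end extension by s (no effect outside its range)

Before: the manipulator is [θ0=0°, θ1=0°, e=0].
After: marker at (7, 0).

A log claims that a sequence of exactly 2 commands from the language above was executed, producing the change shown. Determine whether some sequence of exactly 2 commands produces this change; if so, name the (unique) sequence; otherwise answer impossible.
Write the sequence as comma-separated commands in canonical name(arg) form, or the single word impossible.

initial: [θ0=0°, θ1=0°, e=0]
t=1 extend(1) ⇒ [θ0=0°, θ1=0°, e=1]
t=2 extend(1) ⇒ [θ0=0°, θ1=0°, e=2]
no other 2-command option fits: unique.

extend(1), extend(1)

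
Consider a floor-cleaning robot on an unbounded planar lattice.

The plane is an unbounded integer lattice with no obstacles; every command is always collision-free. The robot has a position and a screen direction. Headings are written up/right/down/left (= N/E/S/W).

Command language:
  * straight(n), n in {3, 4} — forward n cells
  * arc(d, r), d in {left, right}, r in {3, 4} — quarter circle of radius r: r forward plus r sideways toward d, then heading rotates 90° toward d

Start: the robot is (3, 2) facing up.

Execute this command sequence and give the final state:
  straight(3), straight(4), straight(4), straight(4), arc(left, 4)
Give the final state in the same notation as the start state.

from: (3, 2) facing up
[1] after straight(3): (3, 5) facing up
[2] after straight(4): (3, 9) facing up
[3] after straight(4): (3, 13) facing up
[4] after straight(4): (3, 17) facing up
[5] after arc(left, 4): (-1, 21) facing left

(-1, 21) facing left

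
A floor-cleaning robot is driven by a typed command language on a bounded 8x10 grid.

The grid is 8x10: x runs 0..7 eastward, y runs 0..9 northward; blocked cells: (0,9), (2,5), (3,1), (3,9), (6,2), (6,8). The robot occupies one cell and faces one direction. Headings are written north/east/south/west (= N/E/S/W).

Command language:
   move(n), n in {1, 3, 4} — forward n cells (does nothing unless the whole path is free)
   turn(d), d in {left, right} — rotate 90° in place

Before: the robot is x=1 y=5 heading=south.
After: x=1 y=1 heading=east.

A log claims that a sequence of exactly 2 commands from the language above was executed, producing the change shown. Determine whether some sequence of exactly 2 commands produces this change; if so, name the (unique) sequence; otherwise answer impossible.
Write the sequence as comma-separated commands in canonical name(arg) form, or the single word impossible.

move(4), turn(left)

key: running turn(left) before move(4) would end elsewhere — order is forced
begin: x=1 y=5 heading=south
1. move(4) → x=1 y=1 heading=south
2. turn(left) → x=1 y=1 heading=east
no other 2-command option fits: unique.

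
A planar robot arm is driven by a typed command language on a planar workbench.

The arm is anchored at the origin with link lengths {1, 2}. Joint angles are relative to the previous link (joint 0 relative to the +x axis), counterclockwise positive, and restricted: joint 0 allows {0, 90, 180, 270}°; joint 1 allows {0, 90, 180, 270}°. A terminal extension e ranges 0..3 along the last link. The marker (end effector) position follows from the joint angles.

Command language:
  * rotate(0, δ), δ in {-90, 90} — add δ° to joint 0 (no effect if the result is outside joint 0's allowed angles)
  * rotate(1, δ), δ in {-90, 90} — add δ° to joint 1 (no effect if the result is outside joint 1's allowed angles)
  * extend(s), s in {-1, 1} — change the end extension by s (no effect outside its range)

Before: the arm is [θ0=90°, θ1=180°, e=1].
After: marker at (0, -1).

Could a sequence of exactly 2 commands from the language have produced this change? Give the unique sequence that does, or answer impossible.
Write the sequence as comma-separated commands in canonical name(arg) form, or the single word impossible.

start: [θ0=90°, θ1=180°, e=1]
step 1 (extend(-1)): [θ0=90°, θ1=180°, e=0]
step 2 (extend(-1)): [θ0=90°, θ1=180°, e=0]
all 36 alternatives checked — unique.

extend(-1), extend(-1)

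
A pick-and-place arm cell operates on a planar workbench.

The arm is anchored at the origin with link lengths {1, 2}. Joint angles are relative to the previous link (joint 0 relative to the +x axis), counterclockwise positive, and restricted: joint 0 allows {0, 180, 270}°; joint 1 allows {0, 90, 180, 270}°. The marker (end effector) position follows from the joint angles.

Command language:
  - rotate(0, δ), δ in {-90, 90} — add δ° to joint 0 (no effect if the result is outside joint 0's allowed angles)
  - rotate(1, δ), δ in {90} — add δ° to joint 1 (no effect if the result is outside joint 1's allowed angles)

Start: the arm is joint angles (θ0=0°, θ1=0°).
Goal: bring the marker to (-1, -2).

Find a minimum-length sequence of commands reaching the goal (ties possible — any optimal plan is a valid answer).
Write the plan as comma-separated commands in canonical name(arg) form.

rotate(1, 90), rotate(0, -90), rotate(0, -90)

initial: joint angles (θ0=0°, θ1=0°)
t=1 rotate(1, 90) ⇒ joint angles (θ0=0°, θ1=90°)
t=2 rotate(0, -90) ⇒ joint angles (θ0=270°, θ1=90°)
t=3 rotate(0, -90) ⇒ joint angles (θ0=180°, θ1=90°)
shorter routes all fall short; 3 is best.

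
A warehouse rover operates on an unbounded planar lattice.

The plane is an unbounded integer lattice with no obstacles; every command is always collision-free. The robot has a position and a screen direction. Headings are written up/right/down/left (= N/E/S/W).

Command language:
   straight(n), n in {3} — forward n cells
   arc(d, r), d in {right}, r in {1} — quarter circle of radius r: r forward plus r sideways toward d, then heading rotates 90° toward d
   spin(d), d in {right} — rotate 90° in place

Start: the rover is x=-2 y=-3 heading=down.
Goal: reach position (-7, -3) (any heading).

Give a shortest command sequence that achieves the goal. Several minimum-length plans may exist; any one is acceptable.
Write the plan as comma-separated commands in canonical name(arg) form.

begin: x=-2 y=-3 heading=down
[1] after arc(right, 1): x=-3 y=-4 heading=left
[2] after straight(3): x=-6 y=-4 heading=left
[3] after arc(right, 1): x=-7 y=-3 heading=up
minimal: 3 command(s), checked below 3.

arc(right, 1), straight(3), arc(right, 1)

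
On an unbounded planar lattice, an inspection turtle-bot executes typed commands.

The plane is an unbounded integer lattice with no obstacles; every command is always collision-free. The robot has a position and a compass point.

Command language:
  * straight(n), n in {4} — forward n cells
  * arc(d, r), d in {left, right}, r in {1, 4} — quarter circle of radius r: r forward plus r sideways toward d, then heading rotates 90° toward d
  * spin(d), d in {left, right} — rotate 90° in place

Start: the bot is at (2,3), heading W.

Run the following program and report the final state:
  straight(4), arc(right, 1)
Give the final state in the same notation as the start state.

t0: at (2,3), heading W
step 1 (straight(4)): at (-2,3), heading W
step 2 (arc(right, 1)): at (-3,4), heading N

at (-3,4), heading N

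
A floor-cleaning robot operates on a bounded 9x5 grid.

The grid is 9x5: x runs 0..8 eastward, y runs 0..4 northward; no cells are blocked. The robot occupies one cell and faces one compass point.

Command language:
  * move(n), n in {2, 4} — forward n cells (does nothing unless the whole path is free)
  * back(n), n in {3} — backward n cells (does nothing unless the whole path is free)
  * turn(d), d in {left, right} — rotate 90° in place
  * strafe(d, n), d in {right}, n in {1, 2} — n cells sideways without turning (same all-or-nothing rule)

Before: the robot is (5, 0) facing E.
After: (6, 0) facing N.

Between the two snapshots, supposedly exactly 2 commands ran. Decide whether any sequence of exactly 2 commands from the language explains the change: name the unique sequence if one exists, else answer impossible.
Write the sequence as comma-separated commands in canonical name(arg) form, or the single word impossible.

key: order matters: swapping turn(left) and strafe(right, 1) lands elsewhere
start: (5, 0) facing E
1. turn(left) → (5, 0) facing N
2. strafe(right, 1) → (6, 0) facing N
all 49 alternatives checked — unique.

turn(left), strafe(right, 1)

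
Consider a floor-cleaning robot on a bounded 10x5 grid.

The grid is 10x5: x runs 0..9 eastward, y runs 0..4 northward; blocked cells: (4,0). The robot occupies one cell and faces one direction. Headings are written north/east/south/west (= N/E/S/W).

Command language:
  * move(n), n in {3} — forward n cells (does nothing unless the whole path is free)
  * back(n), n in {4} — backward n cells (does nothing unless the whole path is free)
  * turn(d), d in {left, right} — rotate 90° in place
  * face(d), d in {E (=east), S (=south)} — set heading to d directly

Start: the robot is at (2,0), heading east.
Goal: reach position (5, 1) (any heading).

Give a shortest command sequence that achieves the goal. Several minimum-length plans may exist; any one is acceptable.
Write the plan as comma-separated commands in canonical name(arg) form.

initial: at (2,0), heading east
[1] after face(S): at (2,0), heading south
[2] after back(4): at (2,4), heading south
[3] after move(3): at (2,1), heading south
[4] after face(E): at (2,1), heading east
[5] after move(3): at (5,1), heading east
nothing shorter than 5 reaches the goal.

face(S), back(4), move(3), face(E), move(3)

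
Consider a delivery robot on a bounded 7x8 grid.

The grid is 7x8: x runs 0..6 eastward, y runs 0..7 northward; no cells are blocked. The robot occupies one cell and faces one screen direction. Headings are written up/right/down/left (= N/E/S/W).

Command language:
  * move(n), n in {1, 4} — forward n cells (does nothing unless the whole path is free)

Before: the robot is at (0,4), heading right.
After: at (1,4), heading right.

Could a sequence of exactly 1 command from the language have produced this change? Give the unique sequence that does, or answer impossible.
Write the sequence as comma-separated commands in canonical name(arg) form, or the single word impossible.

move(1)

key: still facing E — the one step turns nothing
t0: at (0,4), heading right
1. move(1) → at (1,4), heading right
all 2 alternatives checked — unique.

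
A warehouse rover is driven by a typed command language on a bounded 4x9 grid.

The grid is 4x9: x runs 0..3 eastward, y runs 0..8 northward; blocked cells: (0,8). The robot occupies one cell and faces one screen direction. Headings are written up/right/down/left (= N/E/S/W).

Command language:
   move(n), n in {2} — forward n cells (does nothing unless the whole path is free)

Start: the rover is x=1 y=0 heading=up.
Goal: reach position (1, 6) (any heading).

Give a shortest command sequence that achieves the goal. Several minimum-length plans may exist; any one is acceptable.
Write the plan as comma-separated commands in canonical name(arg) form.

begin: x=1 y=0 heading=up
1. move(2) → x=1 y=2 heading=up
2. move(2) → x=1 y=4 heading=up
3. move(2) → x=1 y=6 heading=up
no 2-step plan works, so 3 is optimal.

move(2), move(2), move(2)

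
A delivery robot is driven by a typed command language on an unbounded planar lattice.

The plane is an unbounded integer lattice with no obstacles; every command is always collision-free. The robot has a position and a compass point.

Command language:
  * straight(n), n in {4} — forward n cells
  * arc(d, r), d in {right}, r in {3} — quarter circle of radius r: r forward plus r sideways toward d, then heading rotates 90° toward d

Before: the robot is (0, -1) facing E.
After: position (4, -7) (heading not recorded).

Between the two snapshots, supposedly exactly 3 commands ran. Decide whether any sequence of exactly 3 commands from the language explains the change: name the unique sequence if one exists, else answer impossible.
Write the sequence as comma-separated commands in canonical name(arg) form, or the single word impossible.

straight(4), arc(right, 3), arc(right, 3)

key: running arc(right, 3) before straight(4) would end elsewhere — order is forced
initial: (0, -1) facing E
step 1 (straight(4)): (4, -1) facing E
step 2 (arc(right, 3)): (7, -4) facing S
step 3 (arc(right, 3)): (4, -7) facing W
no rival 3-sequence matches.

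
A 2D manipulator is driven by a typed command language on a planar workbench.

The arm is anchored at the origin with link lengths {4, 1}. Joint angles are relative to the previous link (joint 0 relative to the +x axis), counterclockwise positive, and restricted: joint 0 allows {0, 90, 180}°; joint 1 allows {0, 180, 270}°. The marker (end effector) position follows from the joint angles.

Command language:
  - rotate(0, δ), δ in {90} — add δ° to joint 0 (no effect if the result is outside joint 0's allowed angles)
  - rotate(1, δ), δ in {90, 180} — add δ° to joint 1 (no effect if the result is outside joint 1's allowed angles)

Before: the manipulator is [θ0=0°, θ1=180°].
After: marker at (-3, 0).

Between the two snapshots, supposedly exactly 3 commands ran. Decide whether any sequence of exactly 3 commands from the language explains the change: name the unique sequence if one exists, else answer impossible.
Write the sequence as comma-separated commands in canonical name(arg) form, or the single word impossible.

rotate(0, 90), rotate(0, 90), rotate(0, 90)

t0: [θ0=0°, θ1=180°]
step 1 (rotate(0, 90)): [θ0=90°, θ1=180°]
step 2 (rotate(0, 90)): [θ0=180°, θ1=180°]
step 3 (rotate(0, 90)): [θ0=180°, θ1=180°]
all 27 alternatives checked — unique.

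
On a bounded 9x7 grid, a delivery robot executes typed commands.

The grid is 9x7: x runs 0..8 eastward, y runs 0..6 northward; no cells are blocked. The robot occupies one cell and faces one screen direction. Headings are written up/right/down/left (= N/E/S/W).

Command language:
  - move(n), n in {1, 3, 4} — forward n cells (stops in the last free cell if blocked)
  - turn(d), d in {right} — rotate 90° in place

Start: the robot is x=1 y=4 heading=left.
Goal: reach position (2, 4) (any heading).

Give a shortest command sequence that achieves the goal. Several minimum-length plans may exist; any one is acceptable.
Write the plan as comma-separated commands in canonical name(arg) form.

begin: x=1 y=4 heading=left
t=1 turn(right) ⇒ x=1 y=4 heading=up
t=2 turn(right) ⇒ x=1 y=4 heading=right
t=3 move(1) ⇒ x=2 y=4 heading=right
shorter routes all fall short; 3 is best.

turn(right), turn(right), move(1)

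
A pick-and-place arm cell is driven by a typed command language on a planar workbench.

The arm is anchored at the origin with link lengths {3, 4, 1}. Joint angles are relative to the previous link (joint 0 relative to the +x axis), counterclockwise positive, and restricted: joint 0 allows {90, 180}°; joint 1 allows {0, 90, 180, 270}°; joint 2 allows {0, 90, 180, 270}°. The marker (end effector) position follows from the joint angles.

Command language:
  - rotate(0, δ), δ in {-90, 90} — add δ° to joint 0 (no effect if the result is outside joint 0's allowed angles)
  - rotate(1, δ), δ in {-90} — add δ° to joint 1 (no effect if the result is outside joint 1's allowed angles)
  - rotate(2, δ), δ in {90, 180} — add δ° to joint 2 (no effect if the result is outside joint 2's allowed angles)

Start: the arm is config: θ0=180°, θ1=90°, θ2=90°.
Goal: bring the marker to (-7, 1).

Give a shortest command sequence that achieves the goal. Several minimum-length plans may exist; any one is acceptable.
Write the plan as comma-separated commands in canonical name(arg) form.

rotate(2, 180), rotate(1, -90)

t0: config: θ0=180°, θ1=90°, θ2=90°
[1] after rotate(2, 180): config: θ0=180°, θ1=90°, θ2=270°
[2] after rotate(1, -90): config: θ0=180°, θ1=0°, θ2=270°
nothing shorter than 2 reaches the goal.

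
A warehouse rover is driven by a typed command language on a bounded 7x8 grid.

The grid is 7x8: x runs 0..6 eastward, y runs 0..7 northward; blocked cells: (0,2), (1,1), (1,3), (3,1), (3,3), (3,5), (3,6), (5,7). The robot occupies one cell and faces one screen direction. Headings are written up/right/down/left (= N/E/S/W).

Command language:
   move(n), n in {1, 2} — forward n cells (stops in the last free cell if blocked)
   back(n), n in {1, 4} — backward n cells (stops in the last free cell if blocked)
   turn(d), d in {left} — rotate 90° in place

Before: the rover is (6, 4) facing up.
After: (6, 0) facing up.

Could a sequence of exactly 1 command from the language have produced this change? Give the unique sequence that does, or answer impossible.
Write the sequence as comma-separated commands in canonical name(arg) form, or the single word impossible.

key: heading stays N — the single command does not turn
start: (6, 4) facing up
step 1 (back(4)): (6, 0) facing up
no other 1-command option fits: unique.

back(4)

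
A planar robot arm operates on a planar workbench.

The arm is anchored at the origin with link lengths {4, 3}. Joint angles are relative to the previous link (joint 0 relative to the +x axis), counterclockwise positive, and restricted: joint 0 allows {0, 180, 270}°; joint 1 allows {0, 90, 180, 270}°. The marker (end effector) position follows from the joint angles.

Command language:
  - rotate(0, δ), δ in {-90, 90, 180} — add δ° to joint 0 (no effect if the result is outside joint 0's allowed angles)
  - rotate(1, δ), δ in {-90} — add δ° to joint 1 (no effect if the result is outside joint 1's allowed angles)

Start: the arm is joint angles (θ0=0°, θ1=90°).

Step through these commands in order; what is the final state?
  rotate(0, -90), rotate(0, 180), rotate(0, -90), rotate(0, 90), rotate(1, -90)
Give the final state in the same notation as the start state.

joint angles (θ0=270°, θ1=0°)

start: joint angles (θ0=0°, θ1=90°)
1. rotate(0, -90) → joint angles (θ0=270°, θ1=90°)
2. rotate(0, 180) → joint angles (θ0=270°, θ1=90°)
3. rotate(0, -90) → joint angles (θ0=180°, θ1=90°)
4. rotate(0, 90) → joint angles (θ0=270°, θ1=90°)
5. rotate(1, -90) → joint angles (θ0=270°, θ1=0°)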